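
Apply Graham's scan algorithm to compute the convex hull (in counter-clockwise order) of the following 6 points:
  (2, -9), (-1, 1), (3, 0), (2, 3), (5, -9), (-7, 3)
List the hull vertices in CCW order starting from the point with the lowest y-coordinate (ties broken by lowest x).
Hull (CCW) = [(2, -9), (5, -9), (3, 0), (2, 3), (-7, 3)]

Graham scan procedure:
  1. Find the pivot p₀ = point with lowest y (tie → lowest x): (2, -9).
  2. Sort the remaining points by polar angle around p₀.
  3. Walk through sorted points, maintaining a stack; pop the top while the last three entries make a non-left turn (cross product ≤ 0).
  4. Final stack is the convex hull in CCW order: (2, -9), (5, -9), (3, 0), (2, 3), (-7, 3).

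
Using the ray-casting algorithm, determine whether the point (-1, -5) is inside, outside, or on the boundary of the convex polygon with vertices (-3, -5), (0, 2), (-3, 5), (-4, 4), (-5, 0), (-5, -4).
The point (-1, -5) lies strictly outside the polygon

Cast a horizontal ray to the right from the query point and count how many polygon edges it crosses (each edge strictly once or zero times, handled with the usual half-open convention). 
Parity of crossings → even ⇒ outside.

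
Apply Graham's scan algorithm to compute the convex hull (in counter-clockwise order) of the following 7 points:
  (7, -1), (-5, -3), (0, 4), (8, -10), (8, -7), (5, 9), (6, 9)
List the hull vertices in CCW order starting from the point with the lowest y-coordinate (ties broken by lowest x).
Hull (CCW) = [(8, -10), (8, -7), (6, 9), (5, 9), (0, 4), (-5, -3)]

Graham scan procedure:
  1. Find the pivot p₀ = point with lowest y (tie → lowest x): (8, -10).
  2. Sort the remaining points by polar angle around p₀.
  3. Walk through sorted points, maintaining a stack; pop the top while the last three entries make a non-left turn (cross product ≤ 0).
  4. Final stack is the convex hull in CCW order: (8, -10), (8, -7), (6, 9), (5, 9), (0, 4), (-5, -3).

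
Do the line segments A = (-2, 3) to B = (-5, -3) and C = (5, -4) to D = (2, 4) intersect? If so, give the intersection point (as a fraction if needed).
No (intersection of containing lines falls outside at least one segment)

Parametrize and solve: t = -5/6, s = 3/2. At least one of these is outside [0, 1], so the segments do not intersect.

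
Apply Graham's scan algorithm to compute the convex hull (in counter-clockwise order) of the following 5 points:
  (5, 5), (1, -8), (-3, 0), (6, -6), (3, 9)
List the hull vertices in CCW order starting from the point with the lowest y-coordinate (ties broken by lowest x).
Hull (CCW) = [(1, -8), (6, -6), (5, 5), (3, 9), (-3, 0)]

Graham scan procedure:
  1. Find the pivot p₀ = point with lowest y (tie → lowest x): (1, -8).
  2. Sort the remaining points by polar angle around p₀.
  3. Walk through sorted points, maintaining a stack; pop the top while the last three entries make a non-left turn (cross product ≤ 0).
  4. Final stack is the convex hull in CCW order: (1, -8), (6, -6), (5, 5), (3, 9), (-3, 0).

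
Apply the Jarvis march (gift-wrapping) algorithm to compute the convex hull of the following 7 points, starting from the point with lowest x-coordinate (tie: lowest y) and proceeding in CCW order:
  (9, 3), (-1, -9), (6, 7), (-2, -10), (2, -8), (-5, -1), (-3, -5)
Hull (CCW) = [(-5, -1), (-2, -10), (2, -8), (9, 3), (6, 7)]

Jarvis march: at each step, from the current hull vertex p, select the next vertex q as the point such that every other point lies strictly to the left of (or on) the directed line p → q. (Equivalently: for every other point r, the cross product (q − p) × (r − p) ≥ 0.)
Starting point (lowest x, tie lowest y): (-5, -1). Wrap until returning to start. Resulting hull: (-5, -1), (-2, -10), (2, -8), (9, 3), (6, 7).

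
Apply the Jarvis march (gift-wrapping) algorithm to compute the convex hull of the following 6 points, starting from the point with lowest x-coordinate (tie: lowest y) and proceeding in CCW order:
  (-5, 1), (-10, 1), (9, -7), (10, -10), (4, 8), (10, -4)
Hull (CCW) = [(-10, 1), (10, -10), (10, -4), (4, 8)]

Jarvis march: at each step, from the current hull vertex p, select the next vertex q as the point such that every other point lies strictly to the left of (or on) the directed line p → q. (Equivalently: for every other point r, the cross product (q − p) × (r − p) ≥ 0.)
Starting point (lowest x, tie lowest y): (-10, 1). Wrap until returning to start. Resulting hull: (-10, 1), (10, -10), (10, -4), (4, 8).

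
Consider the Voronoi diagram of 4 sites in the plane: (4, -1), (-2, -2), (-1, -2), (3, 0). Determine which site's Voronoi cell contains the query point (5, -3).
Nearest site = (4, -1)

The Voronoi cell of site s contains exactly those query points closer to s than to any other site. Compute squared distances from q = (5, -3) to each site:
  (4 − 5)² + (-1 − -3)² = 5
  (3 − 5)² + (0 − -3)² = 13
  (-1 − 5)² + (-2 − -3)² = 37
  (-2 − 5)² + (-2 − -3)² = 50
Minimum is attained by (4, -1), so q lies in its Voronoi cell.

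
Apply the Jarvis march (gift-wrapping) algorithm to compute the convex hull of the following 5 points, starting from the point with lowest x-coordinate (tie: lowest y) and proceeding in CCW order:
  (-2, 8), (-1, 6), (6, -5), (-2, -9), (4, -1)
Hull (CCW) = [(-2, -9), (6, -5), (4, -1), (-2, 8)]

Jarvis march: at each step, from the current hull vertex p, select the next vertex q as the point such that every other point lies strictly to the left of (or on) the directed line p → q. (Equivalently: for every other point r, the cross product (q − p) × (r − p) ≥ 0.)
Starting point (lowest x, tie lowest y): (-2, -9). Wrap until returning to start. Resulting hull: (-2, -9), (6, -5), (4, -1), (-2, 8).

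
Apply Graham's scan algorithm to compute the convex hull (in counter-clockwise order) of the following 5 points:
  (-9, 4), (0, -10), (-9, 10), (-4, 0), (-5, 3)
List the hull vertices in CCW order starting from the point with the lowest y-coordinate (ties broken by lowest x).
Hull (CCW) = [(0, -10), (-5, 3), (-9, 10), (-9, 4)]

Graham scan procedure:
  1. Find the pivot p₀ = point with lowest y (tie → lowest x): (0, -10).
  2. Sort the remaining points by polar angle around p₀.
  3. Walk through sorted points, maintaining a stack; pop the top while the last three entries make a non-left turn (cross product ≤ 0).
  4. Final stack is the convex hull in CCW order: (0, -10), (-5, 3), (-9, 10), (-9, 4).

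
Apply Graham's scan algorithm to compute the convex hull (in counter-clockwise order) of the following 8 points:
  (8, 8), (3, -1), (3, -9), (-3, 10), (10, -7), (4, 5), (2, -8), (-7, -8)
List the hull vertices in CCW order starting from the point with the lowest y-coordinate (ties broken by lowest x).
Hull (CCW) = [(3, -9), (10, -7), (8, 8), (-3, 10), (-7, -8)]

Graham scan procedure:
  1. Find the pivot p₀ = point with lowest y (tie → lowest x): (3, -9).
  2. Sort the remaining points by polar angle around p₀.
  3. Walk through sorted points, maintaining a stack; pop the top while the last three entries make a non-left turn (cross product ≤ 0).
  4. Final stack is the convex hull in CCW order: (3, -9), (10, -7), (8, 8), (-3, 10), (-7, -8).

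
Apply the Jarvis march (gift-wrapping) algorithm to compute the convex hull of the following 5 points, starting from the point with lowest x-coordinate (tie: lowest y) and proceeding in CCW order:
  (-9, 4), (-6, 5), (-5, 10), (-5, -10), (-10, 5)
Hull (CCW) = [(-10, 5), (-5, -10), (-5, 10)]

Jarvis march: at each step, from the current hull vertex p, select the next vertex q as the point such that every other point lies strictly to the left of (or on) the directed line p → q. (Equivalently: for every other point r, the cross product (q − p) × (r − p) ≥ 0.)
Starting point (lowest x, tie lowest y): (-10, 5). Wrap until returning to start. Resulting hull: (-10, 5), (-5, -10), (-5, 10).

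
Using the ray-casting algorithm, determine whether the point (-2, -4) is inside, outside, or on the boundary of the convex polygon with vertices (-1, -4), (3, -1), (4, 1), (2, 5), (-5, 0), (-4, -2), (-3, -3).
The point (-2, -4) lies strictly outside the polygon

Cast a horizontal ray to the right from the query point and count how many polygon edges it crosses (each edge strictly once or zero times, handled with the usual half-open convention). 
Parity of crossings → even ⇒ outside.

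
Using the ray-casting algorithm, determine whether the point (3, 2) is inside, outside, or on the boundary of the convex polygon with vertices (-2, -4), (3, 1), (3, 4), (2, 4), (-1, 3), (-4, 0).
The point (3, 2) lies on the polygon boundary

Boundary check: the query satisfies the collinearity and bounding-box conditions for some polygon edge, so it lies exactly on the boundary.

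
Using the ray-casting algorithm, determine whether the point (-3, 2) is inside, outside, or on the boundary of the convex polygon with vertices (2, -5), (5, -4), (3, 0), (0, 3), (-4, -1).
The point (-3, 2) lies strictly outside the polygon

Cast a horizontal ray to the right from the query point and count how many polygon edges it crosses (each edge strictly once or zero times, handled with the usual half-open convention). 
Parity of crossings → even ⇒ outside.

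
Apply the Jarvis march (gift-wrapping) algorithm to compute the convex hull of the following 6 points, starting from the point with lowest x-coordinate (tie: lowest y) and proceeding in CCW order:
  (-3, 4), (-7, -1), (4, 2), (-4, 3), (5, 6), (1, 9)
Hull (CCW) = [(-7, -1), (4, 2), (5, 6), (1, 9), (-4, 3)]

Jarvis march: at each step, from the current hull vertex p, select the next vertex q as the point such that every other point lies strictly to the left of (or on) the directed line p → q. (Equivalently: for every other point r, the cross product (q − p) × (r − p) ≥ 0.)
Starting point (lowest x, tie lowest y): (-7, -1). Wrap until returning to start. Resulting hull: (-7, -1), (4, 2), (5, 6), (1, 9), (-4, 3).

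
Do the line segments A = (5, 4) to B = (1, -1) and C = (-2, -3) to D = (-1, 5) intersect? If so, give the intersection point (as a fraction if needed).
No (intersection of containing lines falls outside at least one segment)

Parametrize and solve: t = 49/27, s = -7/27. At least one of these is outside [0, 1], so the segments do not intersect.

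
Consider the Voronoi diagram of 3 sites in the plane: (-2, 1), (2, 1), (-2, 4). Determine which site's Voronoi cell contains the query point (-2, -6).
Nearest site = (-2, 1)

The Voronoi cell of site s contains exactly those query points closer to s than to any other site. Compute squared distances from q = (-2, -6) to each site:
  (-2 − -2)² + (1 − -6)² = 49
  (2 − -2)² + (1 − -6)² = 65
  (-2 − -2)² + (4 − -6)² = 100
Minimum is attained by (-2, 1), so q lies in its Voronoi cell.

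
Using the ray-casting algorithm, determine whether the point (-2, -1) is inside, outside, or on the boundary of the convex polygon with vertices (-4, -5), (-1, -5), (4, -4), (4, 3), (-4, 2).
The point (-2, -1) lies strictly inside the polygon

Cast a horizontal ray to the right from the query point and count how many polygon edges it crosses (each edge strictly once or zero times, handled with the usual half-open convention). 
Parity of crossings → odd ⇒ inside.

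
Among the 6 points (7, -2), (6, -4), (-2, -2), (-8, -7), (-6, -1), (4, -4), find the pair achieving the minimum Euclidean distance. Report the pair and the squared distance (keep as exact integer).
Pair = ((6, -4), (4, -4)); squared distance = 4

Compute all C(6, 2) = 15 pairwise squared distances (x_i − x_j)² + (y_i − y_j)². The minimum is 4, attained by the pair ((6, -4), (4, -4)).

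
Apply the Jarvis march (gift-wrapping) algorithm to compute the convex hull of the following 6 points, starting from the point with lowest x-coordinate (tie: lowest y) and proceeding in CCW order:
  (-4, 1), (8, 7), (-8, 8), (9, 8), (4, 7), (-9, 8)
Hull (CCW) = [(-9, 8), (-4, 1), (8, 7), (9, 8)]

Jarvis march: at each step, from the current hull vertex p, select the next vertex q as the point such that every other point lies strictly to the left of (or on) the directed line p → q. (Equivalently: for every other point r, the cross product (q − p) × (r − p) ≥ 0.)
Starting point (lowest x, tie lowest y): (-9, 8). Wrap until returning to start. Resulting hull: (-9, 8), (-4, 1), (8, 7), (9, 8).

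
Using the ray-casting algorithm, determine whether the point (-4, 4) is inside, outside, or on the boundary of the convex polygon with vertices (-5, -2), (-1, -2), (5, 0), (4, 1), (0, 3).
The point (-4, 4) lies strictly outside the polygon

Cast a horizontal ray to the right from the query point and count how many polygon edges it crosses (each edge strictly once or zero times, handled with the usual half-open convention). 
Parity of crossings → even ⇒ outside.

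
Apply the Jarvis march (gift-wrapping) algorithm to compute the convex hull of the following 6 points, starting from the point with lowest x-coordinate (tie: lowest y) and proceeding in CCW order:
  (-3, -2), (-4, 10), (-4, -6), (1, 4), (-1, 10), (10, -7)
Hull (CCW) = [(-4, -6), (10, -7), (-1, 10), (-4, 10)]

Jarvis march: at each step, from the current hull vertex p, select the next vertex q as the point such that every other point lies strictly to the left of (or on) the directed line p → q. (Equivalently: for every other point r, the cross product (q − p) × (r − p) ≥ 0.)
Starting point (lowest x, tie lowest y): (-4, -6). Wrap until returning to start. Resulting hull: (-4, -6), (10, -7), (-1, 10), (-4, 10).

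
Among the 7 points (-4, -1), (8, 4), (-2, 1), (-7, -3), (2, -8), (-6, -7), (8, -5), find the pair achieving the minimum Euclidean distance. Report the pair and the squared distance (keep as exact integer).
Pair = ((-4, -1), (-2, 1)); squared distance = 8

Compute all C(7, 2) = 21 pairwise squared distances (x_i − x_j)² + (y_i − y_j)². The minimum is 8, attained by the pair ((-4, -1), (-2, 1)).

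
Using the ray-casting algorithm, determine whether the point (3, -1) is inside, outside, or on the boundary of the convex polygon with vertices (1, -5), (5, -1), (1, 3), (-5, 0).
The point (3, -1) lies strictly inside the polygon

Cast a horizontal ray to the right from the query point and count how many polygon edges it crosses (each edge strictly once or zero times, handled with the usual half-open convention). 
Parity of crossings → odd ⇒ inside.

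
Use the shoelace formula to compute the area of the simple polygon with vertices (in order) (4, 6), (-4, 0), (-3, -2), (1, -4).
Area = 34

Shoelace formula: Area = (1/2) |Σ_i (x_i · y_{i+1} − x_{i+1} · y_i)| (indices mod n). Compute each cross term:
  (4)(0) − (-4)(6) = 24
  (-4)(-2) − (-3)(0) = 8
  (-3)(-4) − (1)(-2) = 14
  (1)(6) − (4)(-4) = 22
Sum = 68, so (signed) Area = 68/2 = 34, |Area| = 34.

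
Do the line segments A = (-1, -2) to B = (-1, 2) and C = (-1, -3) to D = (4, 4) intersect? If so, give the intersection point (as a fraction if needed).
No (intersection of containing lines falls outside at least one segment)

Parametrize and solve: t = -1/4, s = 0. At least one of these is outside [0, 1], so the segments do not intersect.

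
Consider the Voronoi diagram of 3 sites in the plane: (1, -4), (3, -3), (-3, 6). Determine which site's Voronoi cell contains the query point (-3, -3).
Nearest site = (1, -4)

The Voronoi cell of site s contains exactly those query points closer to s than to any other site. Compute squared distances from q = (-3, -3) to each site:
  (1 − -3)² + (-4 − -3)² = 17
  (3 − -3)² + (-3 − -3)² = 36
  (-3 − -3)² + (6 − -3)² = 81
Minimum is attained by (1, -4), so q lies in its Voronoi cell.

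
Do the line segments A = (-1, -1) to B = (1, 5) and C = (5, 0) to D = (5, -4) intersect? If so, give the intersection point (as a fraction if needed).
No (intersection of containing lines falls outside at least one segment)

Parametrize and solve: t = 3, s = -17/4. At least one of these is outside [0, 1], so the segments do not intersect.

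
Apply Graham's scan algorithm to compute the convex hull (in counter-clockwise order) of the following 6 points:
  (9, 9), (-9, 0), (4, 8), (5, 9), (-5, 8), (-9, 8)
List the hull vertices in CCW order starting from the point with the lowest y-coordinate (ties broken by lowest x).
Hull (CCW) = [(-9, 0), (9, 9), (5, 9), (-9, 8)]

Graham scan procedure:
  1. Find the pivot p₀ = point with lowest y (tie → lowest x): (-9, 0).
  2. Sort the remaining points by polar angle around p₀.
  3. Walk through sorted points, maintaining a stack; pop the top while the last three entries make a non-left turn (cross product ≤ 0).
  4. Final stack is the convex hull in CCW order: (-9, 0), (9, 9), (5, 9), (-9, 8).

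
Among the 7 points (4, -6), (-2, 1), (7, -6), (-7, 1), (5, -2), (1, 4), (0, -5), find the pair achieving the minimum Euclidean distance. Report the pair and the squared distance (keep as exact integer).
Pair = ((4, -6), (7, -6)); squared distance = 9

Compute all C(7, 2) = 21 pairwise squared distances (x_i − x_j)² + (y_i − y_j)². The minimum is 9, attained by the pair ((4, -6), (7, -6)).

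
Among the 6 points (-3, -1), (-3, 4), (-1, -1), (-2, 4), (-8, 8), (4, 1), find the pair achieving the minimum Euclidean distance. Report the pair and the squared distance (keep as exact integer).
Pair = ((-3, 4), (-2, 4)); squared distance = 1

Compute all C(6, 2) = 15 pairwise squared distances (x_i − x_j)² + (y_i − y_j)². The minimum is 1, attained by the pair ((-3, 4), (-2, 4)).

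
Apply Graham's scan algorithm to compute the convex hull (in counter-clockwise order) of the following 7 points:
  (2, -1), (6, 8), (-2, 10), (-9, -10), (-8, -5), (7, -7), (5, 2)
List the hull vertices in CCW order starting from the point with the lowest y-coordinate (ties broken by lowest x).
Hull (CCW) = [(-9, -10), (7, -7), (6, 8), (-2, 10), (-8, -5)]

Graham scan procedure:
  1. Find the pivot p₀ = point with lowest y (tie → lowest x): (-9, -10).
  2. Sort the remaining points by polar angle around p₀.
  3. Walk through sorted points, maintaining a stack; pop the top while the last three entries make a non-left turn (cross product ≤ 0).
  4. Final stack is the convex hull in CCW order: (-9, -10), (7, -7), (6, 8), (-2, 10), (-8, -5).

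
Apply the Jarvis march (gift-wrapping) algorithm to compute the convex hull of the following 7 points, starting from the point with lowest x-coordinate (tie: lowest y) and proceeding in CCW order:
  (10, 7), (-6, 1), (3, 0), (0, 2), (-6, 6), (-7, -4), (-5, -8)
Hull (CCW) = [(-7, -4), (-5, -8), (10, 7), (-6, 6)]

Jarvis march: at each step, from the current hull vertex p, select the next vertex q as the point such that every other point lies strictly to the left of (or on) the directed line p → q. (Equivalently: for every other point r, the cross product (q − p) × (r − p) ≥ 0.)
Starting point (lowest x, tie lowest y): (-7, -4). Wrap until returning to start. Resulting hull: (-7, -4), (-5, -8), (10, 7), (-6, 6).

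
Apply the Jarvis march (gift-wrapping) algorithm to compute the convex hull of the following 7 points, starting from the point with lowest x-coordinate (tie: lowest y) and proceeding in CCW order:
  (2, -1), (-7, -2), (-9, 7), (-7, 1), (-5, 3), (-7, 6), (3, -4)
Hull (CCW) = [(-9, 7), (-7, -2), (3, -4), (2, -1), (-7, 6)]

Jarvis march: at each step, from the current hull vertex p, select the next vertex q as the point such that every other point lies strictly to the left of (or on) the directed line p → q. (Equivalently: for every other point r, the cross product (q − p) × (r − p) ≥ 0.)
Starting point (lowest x, tie lowest y): (-9, 7). Wrap until returning to start. Resulting hull: (-9, 7), (-7, -2), (3, -4), (2, -1), (-7, 6).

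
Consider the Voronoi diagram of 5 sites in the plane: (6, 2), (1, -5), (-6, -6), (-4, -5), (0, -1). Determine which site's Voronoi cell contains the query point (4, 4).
Nearest site = (6, 2)

The Voronoi cell of site s contains exactly those query points closer to s than to any other site. Compute squared distances from q = (4, 4) to each site:
  (6 − 4)² + (2 − 4)² = 8
  (0 − 4)² + (-1 − 4)² = 41
  (1 − 4)² + (-5 − 4)² = 90
  (-4 − 4)² + (-5 − 4)² = 145
  (-6 − 4)² + (-6 − 4)² = 200
Minimum is attained by (6, 2), so q lies in its Voronoi cell.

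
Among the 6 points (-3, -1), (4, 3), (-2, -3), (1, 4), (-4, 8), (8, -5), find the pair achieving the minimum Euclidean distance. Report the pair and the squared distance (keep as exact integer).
Pair = ((-3, -1), (-2, -3)); squared distance = 5

Compute all C(6, 2) = 15 pairwise squared distances (x_i − x_j)² + (y_i − y_j)². The minimum is 5, attained by the pair ((-3, -1), (-2, -3)).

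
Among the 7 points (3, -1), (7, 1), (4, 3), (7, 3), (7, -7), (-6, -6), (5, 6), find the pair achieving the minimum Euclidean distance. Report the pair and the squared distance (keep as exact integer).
Pair = ((7, 1), (7, 3)); squared distance = 4

Compute all C(7, 2) = 21 pairwise squared distances (x_i − x_j)² + (y_i − y_j)². The minimum is 4, attained by the pair ((7, 1), (7, 3)).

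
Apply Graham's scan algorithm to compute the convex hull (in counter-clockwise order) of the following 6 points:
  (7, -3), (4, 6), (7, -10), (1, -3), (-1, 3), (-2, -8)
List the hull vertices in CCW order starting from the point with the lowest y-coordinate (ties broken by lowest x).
Hull (CCW) = [(7, -10), (7, -3), (4, 6), (-1, 3), (-2, -8)]

Graham scan procedure:
  1. Find the pivot p₀ = point with lowest y (tie → lowest x): (7, -10).
  2. Sort the remaining points by polar angle around p₀.
  3. Walk through sorted points, maintaining a stack; pop the top while the last three entries make a non-left turn (cross product ≤ 0).
  4. Final stack is the convex hull in CCW order: (7, -10), (7, -3), (4, 6), (-1, 3), (-2, -8).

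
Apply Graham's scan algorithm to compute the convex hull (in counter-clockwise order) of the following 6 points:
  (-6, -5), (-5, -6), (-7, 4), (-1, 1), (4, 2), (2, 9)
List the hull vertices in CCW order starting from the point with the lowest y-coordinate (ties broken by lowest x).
Hull (CCW) = [(-5, -6), (4, 2), (2, 9), (-7, 4), (-6, -5)]

Graham scan procedure:
  1. Find the pivot p₀ = point with lowest y (tie → lowest x): (-5, -6).
  2. Sort the remaining points by polar angle around p₀.
  3. Walk through sorted points, maintaining a stack; pop the top while the last three entries make a non-left turn (cross product ≤ 0).
  4. Final stack is the convex hull in CCW order: (-5, -6), (4, 2), (2, 9), (-7, 4), (-6, -5).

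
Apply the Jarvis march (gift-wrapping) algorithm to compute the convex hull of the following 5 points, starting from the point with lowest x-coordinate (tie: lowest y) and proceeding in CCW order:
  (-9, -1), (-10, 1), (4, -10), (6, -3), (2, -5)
Hull (CCW) = [(-10, 1), (-9, -1), (4, -10), (6, -3)]

Jarvis march: at each step, from the current hull vertex p, select the next vertex q as the point such that every other point lies strictly to the left of (or on) the directed line p → q. (Equivalently: for every other point r, the cross product (q − p) × (r − p) ≥ 0.)
Starting point (lowest x, tie lowest y): (-10, 1). Wrap until returning to start. Resulting hull: (-10, 1), (-9, -1), (4, -10), (6, -3).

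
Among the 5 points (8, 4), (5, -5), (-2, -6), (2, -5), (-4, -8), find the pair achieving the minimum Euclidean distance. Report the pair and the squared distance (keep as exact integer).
Pair = ((-2, -6), (-4, -8)); squared distance = 8

Compute all C(5, 2) = 10 pairwise squared distances (x_i − x_j)² + (y_i − y_j)². The minimum is 8, attained by the pair ((-2, -6), (-4, -8)).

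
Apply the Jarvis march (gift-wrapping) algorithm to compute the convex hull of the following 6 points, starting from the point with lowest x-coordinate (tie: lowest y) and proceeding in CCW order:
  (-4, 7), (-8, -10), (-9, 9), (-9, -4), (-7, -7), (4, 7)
Hull (CCW) = [(-9, -4), (-8, -10), (4, 7), (-9, 9)]

Jarvis march: at each step, from the current hull vertex p, select the next vertex q as the point such that every other point lies strictly to the left of (or on) the directed line p → q. (Equivalently: for every other point r, the cross product (q − p) × (r − p) ≥ 0.)
Starting point (lowest x, tie lowest y): (-9, -4). Wrap until returning to start. Resulting hull: (-9, -4), (-8, -10), (4, 7), (-9, 9).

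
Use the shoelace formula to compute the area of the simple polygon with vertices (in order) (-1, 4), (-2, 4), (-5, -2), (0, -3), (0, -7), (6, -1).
Area = 54

Shoelace formula: Area = (1/2) |Σ_i (x_i · y_{i+1} − x_{i+1} · y_i)| (indices mod n). Compute each cross term:
  (-1)(4) − (-2)(4) = 4
  (-2)(-2) − (-5)(4) = 24
  (-5)(-3) − (0)(-2) = 15
  (0)(-7) − (0)(-3) = 0
  (0)(-1) − (6)(-7) = 42
  (6)(4) − (-1)(-1) = 23
Sum = 108, so (signed) Area = 108/2 = 54, |Area| = 54.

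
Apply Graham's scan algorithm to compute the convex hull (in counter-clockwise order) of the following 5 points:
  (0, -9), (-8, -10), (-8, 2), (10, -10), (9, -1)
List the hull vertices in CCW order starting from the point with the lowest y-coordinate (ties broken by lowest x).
Hull (CCW) = [(-8, -10), (10, -10), (9, -1), (-8, 2)]

Graham scan procedure:
  1. Find the pivot p₀ = point with lowest y (tie → lowest x): (-8, -10).
  2. Sort the remaining points by polar angle around p₀.
  3. Walk through sorted points, maintaining a stack; pop the top while the last three entries make a non-left turn (cross product ≤ 0).
  4. Final stack is the convex hull in CCW order: (-8, -10), (10, -10), (9, -1), (-8, 2).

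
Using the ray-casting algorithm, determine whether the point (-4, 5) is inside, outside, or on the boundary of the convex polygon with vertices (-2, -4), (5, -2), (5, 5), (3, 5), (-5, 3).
The point (-4, 5) lies strictly outside the polygon

Cast a horizontal ray to the right from the query point and count how many polygon edges it crosses (each edge strictly once or zero times, handled with the usual half-open convention). 
Parity of crossings → even ⇒ outside.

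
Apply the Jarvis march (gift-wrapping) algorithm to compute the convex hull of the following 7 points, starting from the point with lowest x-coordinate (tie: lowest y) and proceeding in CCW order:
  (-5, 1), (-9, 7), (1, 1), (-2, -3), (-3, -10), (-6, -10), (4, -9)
Hull (CCW) = [(-9, 7), (-6, -10), (-3, -10), (4, -9), (1, 1)]

Jarvis march: at each step, from the current hull vertex p, select the next vertex q as the point such that every other point lies strictly to the left of (or on) the directed line p → q. (Equivalently: for every other point r, the cross product (q − p) × (r − p) ≥ 0.)
Starting point (lowest x, tie lowest y): (-9, 7). Wrap until returning to start. Resulting hull: (-9, 7), (-6, -10), (-3, -10), (4, -9), (1, 1).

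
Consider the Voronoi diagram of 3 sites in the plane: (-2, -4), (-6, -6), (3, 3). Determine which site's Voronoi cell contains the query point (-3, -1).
Nearest site = (-2, -4)

The Voronoi cell of site s contains exactly those query points closer to s than to any other site. Compute squared distances from q = (-3, -1) to each site:
  (-2 − -3)² + (-4 − -1)² = 10
  (-6 − -3)² + (-6 − -1)² = 34
  (3 − -3)² + (3 − -1)² = 52
Minimum is attained by (-2, -4), so q lies in its Voronoi cell.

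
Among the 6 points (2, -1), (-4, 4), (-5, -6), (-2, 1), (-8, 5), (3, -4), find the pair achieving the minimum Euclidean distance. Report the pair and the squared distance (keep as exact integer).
Pair = ((2, -1), (3, -4)); squared distance = 10

Compute all C(6, 2) = 15 pairwise squared distances (x_i − x_j)² + (y_i − y_j)². The minimum is 10, attained by the pair ((2, -1), (3, -4)).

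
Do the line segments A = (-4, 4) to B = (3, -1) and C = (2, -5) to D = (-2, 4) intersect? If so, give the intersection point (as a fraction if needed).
Yes; intersection at (-46/43, 82/43) (t = 18/43 on AB, s = 33/43 on CD)

Parametrize AB as A + t(B − A) = (-4 + 7 t, 4 + -5 t) and CD as C + s(D − C) = (2 + -4 s, -5 + 9 s). Solve the linear system for (t, s). Determinant = -43 ≠ 0, so a unique intersection of the containing lines exists. Solution: t = 18/43, s = 33/43 — both in [0, 1], so the segments cross. Intersection point: (-46/43, 82/43).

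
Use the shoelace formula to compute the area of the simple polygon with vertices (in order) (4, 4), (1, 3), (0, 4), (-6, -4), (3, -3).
Area = 45

Shoelace formula: Area = (1/2) |Σ_i (x_i · y_{i+1} − x_{i+1} · y_i)| (indices mod n). Compute each cross term:
  (4)(3) − (1)(4) = 8
  (1)(4) − (0)(3) = 4
  (0)(-4) − (-6)(4) = 24
  (-6)(-3) − (3)(-4) = 30
  (3)(4) − (4)(-3) = 24
Sum = 90, so (signed) Area = 90/2 = 45, |Area| = 45.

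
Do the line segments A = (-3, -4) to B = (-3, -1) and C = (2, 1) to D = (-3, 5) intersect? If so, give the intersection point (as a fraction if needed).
No (intersection of containing lines falls outside at least one segment)

Parametrize and solve: t = 3, s = 1. At least one of these is outside [0, 1], so the segments do not intersect.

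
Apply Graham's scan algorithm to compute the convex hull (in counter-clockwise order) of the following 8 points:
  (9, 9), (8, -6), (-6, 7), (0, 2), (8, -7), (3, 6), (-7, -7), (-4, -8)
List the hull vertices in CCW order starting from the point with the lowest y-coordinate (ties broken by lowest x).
Hull (CCW) = [(-4, -8), (8, -7), (9, 9), (-6, 7), (-7, -7)]

Graham scan procedure:
  1. Find the pivot p₀ = point with lowest y (tie → lowest x): (-4, -8).
  2. Sort the remaining points by polar angle around p₀.
  3. Walk through sorted points, maintaining a stack; pop the top while the last three entries make a non-left turn (cross product ≤ 0).
  4. Final stack is the convex hull in CCW order: (-4, -8), (8, -7), (9, 9), (-6, 7), (-7, -7).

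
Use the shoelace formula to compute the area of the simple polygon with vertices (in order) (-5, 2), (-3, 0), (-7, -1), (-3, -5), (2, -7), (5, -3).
Area = 48

Shoelace formula: Area = (1/2) |Σ_i (x_i · y_{i+1} − x_{i+1} · y_i)| (indices mod n). Compute each cross term:
  (-5)(0) − (-3)(2) = 6
  (-3)(-1) − (-7)(0) = 3
  (-7)(-5) − (-3)(-1) = 32
  (-3)(-7) − (2)(-5) = 31
  (2)(-3) − (5)(-7) = 29
  (5)(2) − (-5)(-3) = -5
Sum = 96, so (signed) Area = 96/2 = 48, |Area| = 48.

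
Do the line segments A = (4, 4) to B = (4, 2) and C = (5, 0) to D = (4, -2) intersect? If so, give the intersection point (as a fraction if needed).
No (intersection of containing lines falls outside at least one segment)

Parametrize and solve: t = 3, s = 1. At least one of these is outside [0, 1], so the segments do not intersect.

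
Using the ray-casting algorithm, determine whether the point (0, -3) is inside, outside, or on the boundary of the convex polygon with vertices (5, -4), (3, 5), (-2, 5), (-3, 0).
The point (0, -3) lies strictly outside the polygon

Cast a horizontal ray to the right from the query point and count how many polygon edges it crosses (each edge strictly once or zero times, handled with the usual half-open convention). 
Parity of crossings → even ⇒ outside.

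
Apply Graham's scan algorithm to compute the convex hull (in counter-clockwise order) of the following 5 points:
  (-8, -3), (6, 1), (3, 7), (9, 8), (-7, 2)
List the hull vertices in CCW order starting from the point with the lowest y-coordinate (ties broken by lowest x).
Hull (CCW) = [(-8, -3), (6, 1), (9, 8), (3, 7), (-7, 2)]

Graham scan procedure:
  1. Find the pivot p₀ = point with lowest y (tie → lowest x): (-8, -3).
  2. Sort the remaining points by polar angle around p₀.
  3. Walk through sorted points, maintaining a stack; pop the top while the last three entries make a non-left turn (cross product ≤ 0).
  4. Final stack is the convex hull in CCW order: (-8, -3), (6, 1), (9, 8), (3, 7), (-7, 2).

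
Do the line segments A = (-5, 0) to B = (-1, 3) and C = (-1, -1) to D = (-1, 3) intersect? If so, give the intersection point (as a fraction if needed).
Yes; intersection at (-1, 3) (t = 1 on AB, s = 1 on CD)

Parametrize AB as A + t(B − A) = (-5 + 4 t, 0 + 3 t) and CD as C + s(D − C) = (-1 + 0 s, -1 + 4 s). Solve the linear system for (t, s). Determinant = -16 ≠ 0, so a unique intersection of the containing lines exists. Solution: t = 1, s = 1 — both in [0, 1], so the segments cross. Intersection point: (-1, 3).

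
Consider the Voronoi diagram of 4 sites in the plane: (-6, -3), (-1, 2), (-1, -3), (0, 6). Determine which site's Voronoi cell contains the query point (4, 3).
Nearest site = (0, 6)

The Voronoi cell of site s contains exactly those query points closer to s than to any other site. Compute squared distances from q = (4, 3) to each site:
  (0 − 4)² + (6 − 3)² = 25
  (-1 − 4)² + (2 − 3)² = 26
  (-1 − 4)² + (-3 − 3)² = 61
  (-6 − 4)² + (-3 − 3)² = 136
Minimum is attained by (0, 6), so q lies in its Voronoi cell.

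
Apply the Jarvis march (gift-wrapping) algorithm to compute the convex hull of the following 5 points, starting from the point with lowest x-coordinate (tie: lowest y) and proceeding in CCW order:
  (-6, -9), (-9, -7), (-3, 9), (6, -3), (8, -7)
Hull (CCW) = [(-9, -7), (-6, -9), (8, -7), (6, -3), (-3, 9)]

Jarvis march: at each step, from the current hull vertex p, select the next vertex q as the point such that every other point lies strictly to the left of (or on) the directed line p → q. (Equivalently: for every other point r, the cross product (q − p) × (r − p) ≥ 0.)
Starting point (lowest x, tie lowest y): (-9, -7). Wrap until returning to start. Resulting hull: (-9, -7), (-6, -9), (8, -7), (6, -3), (-3, 9).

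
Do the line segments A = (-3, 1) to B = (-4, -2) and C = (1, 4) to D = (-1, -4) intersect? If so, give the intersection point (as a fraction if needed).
No (intersection of containing lines falls outside at least one segment)

Parametrize and solve: t = -13, s = -9/2. At least one of these is outside [0, 1], so the segments do not intersect.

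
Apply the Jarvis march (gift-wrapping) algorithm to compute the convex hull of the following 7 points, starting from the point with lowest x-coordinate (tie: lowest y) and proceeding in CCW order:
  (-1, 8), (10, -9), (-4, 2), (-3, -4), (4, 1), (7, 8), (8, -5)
Hull (CCW) = [(-4, 2), (-3, -4), (10, -9), (7, 8), (-1, 8)]

Jarvis march: at each step, from the current hull vertex p, select the next vertex q as the point such that every other point lies strictly to the left of (or on) the directed line p → q. (Equivalently: for every other point r, the cross product (q − p) × (r − p) ≥ 0.)
Starting point (lowest x, tie lowest y): (-4, 2). Wrap until returning to start. Resulting hull: (-4, 2), (-3, -4), (10, -9), (7, 8), (-1, 8).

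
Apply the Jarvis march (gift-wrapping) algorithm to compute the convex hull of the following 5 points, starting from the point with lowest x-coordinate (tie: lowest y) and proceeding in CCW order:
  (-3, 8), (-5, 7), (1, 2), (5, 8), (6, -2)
Hull (CCW) = [(-5, 7), (1, 2), (6, -2), (5, 8), (-3, 8)]

Jarvis march: at each step, from the current hull vertex p, select the next vertex q as the point such that every other point lies strictly to the left of (or on) the directed line p → q. (Equivalently: for every other point r, the cross product (q − p) × (r − p) ≥ 0.)
Starting point (lowest x, tie lowest y): (-5, 7). Wrap until returning to start. Resulting hull: (-5, 7), (1, 2), (6, -2), (5, 8), (-3, 8).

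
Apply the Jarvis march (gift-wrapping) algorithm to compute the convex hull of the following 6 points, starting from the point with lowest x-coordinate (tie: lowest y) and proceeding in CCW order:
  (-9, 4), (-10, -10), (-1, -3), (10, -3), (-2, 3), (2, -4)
Hull (CCW) = [(-10, -10), (10, -3), (-2, 3), (-9, 4)]

Jarvis march: at each step, from the current hull vertex p, select the next vertex q as the point such that every other point lies strictly to the left of (or on) the directed line p → q. (Equivalently: for every other point r, the cross product (q − p) × (r − p) ≥ 0.)
Starting point (lowest x, tie lowest y): (-10, -10). Wrap until returning to start. Resulting hull: (-10, -10), (10, -3), (-2, 3), (-9, 4).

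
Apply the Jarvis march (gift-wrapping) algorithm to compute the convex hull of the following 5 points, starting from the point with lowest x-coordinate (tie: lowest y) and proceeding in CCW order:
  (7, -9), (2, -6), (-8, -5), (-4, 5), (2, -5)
Hull (CCW) = [(-8, -5), (7, -9), (-4, 5)]

Jarvis march: at each step, from the current hull vertex p, select the next vertex q as the point such that every other point lies strictly to the left of (or on) the directed line p → q. (Equivalently: for every other point r, the cross product (q − p) × (r − p) ≥ 0.)
Starting point (lowest x, tie lowest y): (-8, -5). Wrap until returning to start. Resulting hull: (-8, -5), (7, -9), (-4, 5).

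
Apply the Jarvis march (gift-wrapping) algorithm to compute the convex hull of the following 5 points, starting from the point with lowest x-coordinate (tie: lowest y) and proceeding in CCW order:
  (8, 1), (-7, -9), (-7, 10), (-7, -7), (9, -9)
Hull (CCW) = [(-7, -9), (9, -9), (8, 1), (-7, 10)]

Jarvis march: at each step, from the current hull vertex p, select the next vertex q as the point such that every other point lies strictly to the left of (or on) the directed line p → q. (Equivalently: for every other point r, the cross product (q − p) × (r − p) ≥ 0.)
Starting point (lowest x, tie lowest y): (-7, -9). Wrap until returning to start. Resulting hull: (-7, -9), (9, -9), (8, 1), (-7, 10).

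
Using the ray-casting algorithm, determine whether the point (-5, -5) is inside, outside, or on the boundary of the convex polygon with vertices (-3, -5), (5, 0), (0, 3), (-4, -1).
The point (-5, -5) lies strictly outside the polygon

Cast a horizontal ray to the right from the query point and count how many polygon edges it crosses (each edge strictly once or zero times, handled with the usual half-open convention). 
Parity of crossings → even ⇒ outside.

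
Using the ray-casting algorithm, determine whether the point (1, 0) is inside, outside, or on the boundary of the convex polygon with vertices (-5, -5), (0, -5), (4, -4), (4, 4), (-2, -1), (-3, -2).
The point (1, 0) lies strictly inside the polygon

Cast a horizontal ray to the right from the query point and count how many polygon edges it crosses (each edge strictly once or zero times, handled with the usual half-open convention). 
Parity of crossings → odd ⇒ inside.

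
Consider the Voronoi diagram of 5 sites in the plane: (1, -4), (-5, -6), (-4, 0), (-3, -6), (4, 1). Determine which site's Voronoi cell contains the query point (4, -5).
Nearest site = (1, -4)

The Voronoi cell of site s contains exactly those query points closer to s than to any other site. Compute squared distances from q = (4, -5) to each site:
  (1 − 4)² + (-4 − -5)² = 10
  (4 − 4)² + (1 − -5)² = 36
  (-3 − 4)² + (-6 − -5)² = 50
  (-5 − 4)² + (-6 − -5)² = 82
  (-4 − 4)² + (0 − -5)² = 89
Minimum is attained by (1, -4), so q lies in its Voronoi cell.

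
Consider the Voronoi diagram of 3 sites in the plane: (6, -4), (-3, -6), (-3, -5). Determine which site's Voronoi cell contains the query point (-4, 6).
Nearest site = (-3, -5)

The Voronoi cell of site s contains exactly those query points closer to s than to any other site. Compute squared distances from q = (-4, 6) to each site:
  (-3 − -4)² + (-5 − 6)² = 122
  (-3 − -4)² + (-6 − 6)² = 145
  (6 − -4)² + (-4 − 6)² = 200
Minimum is attained by (-3, -5), so q lies in its Voronoi cell.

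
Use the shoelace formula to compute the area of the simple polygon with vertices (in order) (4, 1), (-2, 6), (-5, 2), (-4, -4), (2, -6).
Area = 69

Shoelace formula: Area = (1/2) |Σ_i (x_i · y_{i+1} − x_{i+1} · y_i)| (indices mod n). Compute each cross term:
  (4)(6) − (-2)(1) = 26
  (-2)(2) − (-5)(6) = 26
  (-5)(-4) − (-4)(2) = 28
  (-4)(-6) − (2)(-4) = 32
  (2)(1) − (4)(-6) = 26
Sum = 138, so (signed) Area = 138/2 = 69, |Area| = 69.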